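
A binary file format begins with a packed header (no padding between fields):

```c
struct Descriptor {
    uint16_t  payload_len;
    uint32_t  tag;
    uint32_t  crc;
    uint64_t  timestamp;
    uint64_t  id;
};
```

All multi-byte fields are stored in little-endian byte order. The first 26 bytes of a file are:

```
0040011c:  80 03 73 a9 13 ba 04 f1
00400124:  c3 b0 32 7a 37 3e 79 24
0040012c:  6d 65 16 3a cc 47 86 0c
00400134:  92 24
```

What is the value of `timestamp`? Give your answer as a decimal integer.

7308537873445648946

`timestamp` follows `payload_len` (2 B), `tag` (4 B), `crc` (4 B), so it starts at offset 2 + 4 + 4 = 10 and occupies 8 bytes.
Bytes at offsets 10..17: 32 7A 37 3E 79 24 6D 65.
Little-endian stores the least-significant byte at the lowest address.
Reassemble most-significant byte first: 65 6D 24 79 3E 37 7A 32 → 0x656D24793E377A32.
0x656D24793E377A32 = 7308537873445648946.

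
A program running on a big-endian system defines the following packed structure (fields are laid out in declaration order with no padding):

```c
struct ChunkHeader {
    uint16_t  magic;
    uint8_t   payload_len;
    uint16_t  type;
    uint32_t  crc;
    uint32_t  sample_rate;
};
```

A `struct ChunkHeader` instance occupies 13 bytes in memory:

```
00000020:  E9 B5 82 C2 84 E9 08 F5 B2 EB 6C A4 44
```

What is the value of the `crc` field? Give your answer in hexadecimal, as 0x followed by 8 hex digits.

0xE908F5B2

`crc` follows `magic` (2 B), `payload_len` (1 B), `type` (2 B), so it starts at offset 2 + 1 + 2 = 5 and occupies 4 bytes.
Bytes at offsets 5..8: E9 08 F5 B2.
Big-endian stores the most-significant byte at the lowest address.
The bytes are already most-significant first: 0xE908F5B2.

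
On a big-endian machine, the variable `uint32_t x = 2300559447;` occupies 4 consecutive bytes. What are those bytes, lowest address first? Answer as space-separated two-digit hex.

2300559447 in hexadecimal, padded to 32 bits, is 0x891FC057.
Split into bytes (most-significant first): 89 1F C0 57.
Big-endian: lowest address holds the most-significant byte.
So the memory order matches the most-significant-first order: 89 1F C0 57.

89 1F C0 57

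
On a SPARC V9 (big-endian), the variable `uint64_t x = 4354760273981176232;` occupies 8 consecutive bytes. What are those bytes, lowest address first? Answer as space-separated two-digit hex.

4354760273981176232 in hexadecimal, padded to 64 bits, is 0x3C6F37658CA179A8.
Split into bytes (most-significant first): 3C 6F 37 65 8C A1 79 A8.
In big-endian order the high byte comes first in memory.
So the memory order matches the most-significant-first order: 3C 6F 37 65 8C A1 79 A8.

3C 6F 37 65 8C A1 79 A8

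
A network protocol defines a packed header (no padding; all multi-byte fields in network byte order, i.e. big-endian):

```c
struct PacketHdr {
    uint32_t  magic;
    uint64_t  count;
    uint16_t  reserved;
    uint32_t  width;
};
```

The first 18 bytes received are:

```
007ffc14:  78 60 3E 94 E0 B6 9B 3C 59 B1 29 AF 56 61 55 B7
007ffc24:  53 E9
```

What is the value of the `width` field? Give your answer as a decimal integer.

1438077929

`width` follows `magic` (4 B), `count` (8 B), `reserved` (2 B), so it starts at offset 4 + 8 + 2 = 14 and occupies 4 bytes.
Bytes at offsets 14..17: 55 B7 53 E9.
Big-endian stores the most-significant byte at the lowest address.
The bytes are already most-significant first: 0x55B753E9.
0x55B753E9 = 1438077929.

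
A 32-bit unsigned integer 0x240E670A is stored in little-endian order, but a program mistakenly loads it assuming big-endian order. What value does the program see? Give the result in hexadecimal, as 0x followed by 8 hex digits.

0x0A670E24

Stored little-endian, the bytes at ascending addresses are 0A 67 0E 24.
Read back as big-endian, the last byte is least significant, giving 0x0A670E24.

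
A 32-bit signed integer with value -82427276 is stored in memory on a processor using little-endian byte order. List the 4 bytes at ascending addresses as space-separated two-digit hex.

Two's complement of -82427276 in 32 bits: 82427276 = 0x04E9BD8C; invert → 0xFB164273; add 1 → 0xFB164274.
Split into bytes (most-significant first): FB 16 42 74.
Little-endian stores the least-significant byte at the lowest address.
So at ascending addresses the bytes are 74 42 16 FB.

74 42 16 FB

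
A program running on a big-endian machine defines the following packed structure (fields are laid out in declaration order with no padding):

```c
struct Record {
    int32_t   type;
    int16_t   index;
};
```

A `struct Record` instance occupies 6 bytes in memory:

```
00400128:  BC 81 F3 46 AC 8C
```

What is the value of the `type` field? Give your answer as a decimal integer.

`type` is the first field, at byte offset 0, occupying 4 bytes.
Bytes at offsets 0..3: BC 81 F3 46.
Big-endian stores the most-significant byte at the lowest address.
The bytes are already most-significant first: 0xBC81F346.
Top bit is set, so as a signed 32-bit value this is 0xBC81F346 − 2^32 = -1132334266.

-1132334266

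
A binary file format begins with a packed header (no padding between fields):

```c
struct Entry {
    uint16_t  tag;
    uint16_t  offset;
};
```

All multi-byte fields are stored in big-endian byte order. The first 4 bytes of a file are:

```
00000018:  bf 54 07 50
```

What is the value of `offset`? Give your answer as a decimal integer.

1872

`offset` follows `tag` (2 bytes), so it starts at byte offset 2 and occupies 2 bytes.
Bytes at offsets 2..3: 07 50.
Big-endian stores the most-significant byte at the lowest address.
The bytes are already most-significant first: 0x0750.
0x0750 = 1872.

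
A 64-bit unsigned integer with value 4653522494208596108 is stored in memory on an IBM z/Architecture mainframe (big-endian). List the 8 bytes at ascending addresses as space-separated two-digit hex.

40 94 A2 0D 95 97 D8 8C

4653522494208596108 in hexadecimal, padded to 64 bits, is 0x4094A20D9597D88C.
Split into bytes (most-significant first): 40 94 A2 0D 95 97 D8 8C.
In big-endian order the high byte comes first in memory.
So the memory order matches the most-significant-first order: 40 94 A2 0D 95 97 D8 8C.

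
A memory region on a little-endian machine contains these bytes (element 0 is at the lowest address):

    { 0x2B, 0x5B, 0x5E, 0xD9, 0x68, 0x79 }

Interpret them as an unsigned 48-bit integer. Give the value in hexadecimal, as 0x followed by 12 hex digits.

In little-endian order the low byte comes first in memory.
Reassemble most-significant byte first: 79 68 D9 5E 5B 2B → 0x7968D95E5B2B.

0x7968D95E5B2B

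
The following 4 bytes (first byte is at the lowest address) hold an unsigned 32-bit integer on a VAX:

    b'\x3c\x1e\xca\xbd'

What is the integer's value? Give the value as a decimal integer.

In little-endian order the low byte comes first in memory.
Reassemble most-significant byte first: BD CA 1E 3C → 0xBDCA1E3C.
0xBDCA1E3C = 3184139836.

3184139836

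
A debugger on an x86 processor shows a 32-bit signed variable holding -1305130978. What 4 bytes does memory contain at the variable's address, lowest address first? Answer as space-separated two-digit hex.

1E 48 35 B2

Two's complement of -1305130978 in 32 bits: 1305130978 = 0x4DCAB7E2; invert → 0xB235481D; add 1 → 0xB235481E.
Split into bytes (most-significant first): B2 35 48 1E.
Little-endian: lowest address holds the least-significant byte.
So at ascending addresses the bytes are 1E 48 35 B2.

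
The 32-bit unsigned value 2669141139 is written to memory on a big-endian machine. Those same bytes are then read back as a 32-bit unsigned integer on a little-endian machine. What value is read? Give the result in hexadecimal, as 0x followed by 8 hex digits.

0x93DC179F

2669141139 in 32-bit hexadecimal is 0x9F17DC93.
Stored big-endian, the bytes at ascending addresses are 9F 17 DC 93.
Read back as little-endian, the first byte is least significant, giving 0x93DC179F.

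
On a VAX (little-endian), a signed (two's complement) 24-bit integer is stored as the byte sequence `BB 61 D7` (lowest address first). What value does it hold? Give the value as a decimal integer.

-2661957

Little-endian: lowest address holds the least-significant byte.
Reassemble most-significant byte first: D7 61 BB → 0xD761BB.
Top bit is set, so as a signed 24-bit value this is 0xD761BB − 2^24 = -2661957.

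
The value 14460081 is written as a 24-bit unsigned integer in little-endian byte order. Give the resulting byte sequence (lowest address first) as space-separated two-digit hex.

B1 A4 DC

14460081 in hexadecimal, padded to 24 bits, is 0xDCA4B1.
Split into bytes (most-significant first): DC A4 B1.
In little-endian order the low byte comes first in memory.
So at ascending addresses the bytes are B1 A4 DC.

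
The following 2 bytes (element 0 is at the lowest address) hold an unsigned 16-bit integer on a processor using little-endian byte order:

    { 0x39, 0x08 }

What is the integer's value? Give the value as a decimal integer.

Little-endian: lowest address holds the least-significant byte.
Reassemble most-significant byte first: 08 39 → 0x0839.
0x0839 = 2105.

2105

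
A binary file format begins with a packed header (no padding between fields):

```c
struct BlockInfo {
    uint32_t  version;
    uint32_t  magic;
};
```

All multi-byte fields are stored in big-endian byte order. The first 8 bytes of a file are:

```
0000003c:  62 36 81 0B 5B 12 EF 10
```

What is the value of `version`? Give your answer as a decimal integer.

1647739147

`version` is the first field, at byte offset 0, occupying 4 bytes.
Bytes at offsets 0..3: 62 36 81 0B.
In big-endian order the high byte comes first in memory.
The bytes are already most-significant first: 0x6236810B.
0x6236810B = 1647739147.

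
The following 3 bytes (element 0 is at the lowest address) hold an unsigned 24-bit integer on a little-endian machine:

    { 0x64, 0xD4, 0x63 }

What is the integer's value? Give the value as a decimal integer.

Little-endian stores the least-significant byte at the lowest address.
Reassemble most-significant byte first: 63 D4 64 → 0x63D464.
0x63D464 = 6542436.

6542436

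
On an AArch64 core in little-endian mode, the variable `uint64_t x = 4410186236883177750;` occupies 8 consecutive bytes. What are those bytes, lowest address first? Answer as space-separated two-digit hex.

16 11 BD 2A 04 21 34 3D

4410186236883177750 in hexadecimal, padded to 64 bits, is 0x3D3421042ABD1116.
Split into bytes (most-significant first): 3D 34 21 04 2A BD 11 16.
Little-endian: lowest address holds the least-significant byte.
So at ascending addresses the bytes are 16 11 BD 2A 04 21 34 3D.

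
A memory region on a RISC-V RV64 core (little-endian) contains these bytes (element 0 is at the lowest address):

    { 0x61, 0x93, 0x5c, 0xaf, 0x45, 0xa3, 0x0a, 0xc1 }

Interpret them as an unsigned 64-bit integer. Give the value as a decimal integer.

In little-endian order the low byte comes first in memory.
Reassemble most-significant byte first: C1 0A A3 45 AF 5C 93 61 → 0xC10AA345AF5C9361.
0xC10AA345AF5C9361 = 13910109918777348961.

13910109918777348961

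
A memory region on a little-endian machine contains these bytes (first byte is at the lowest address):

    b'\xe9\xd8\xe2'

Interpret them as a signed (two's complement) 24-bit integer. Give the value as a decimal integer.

-1910551

Little-endian: lowest address holds the least-significant byte.
Reassemble most-significant byte first: E2 D8 E9 → 0xE2D8E9.
Top bit is set, so as a signed 24-bit value this is 0xE2D8E9 − 2^24 = -1910551.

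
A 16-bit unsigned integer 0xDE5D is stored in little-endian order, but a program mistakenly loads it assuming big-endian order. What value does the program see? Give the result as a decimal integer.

24030

Stored little-endian, the bytes at ascending addresses are 5D DE.
Read back as big-endian, the last byte is least significant, giving 0x5DDE.
0x5DDE = 24030.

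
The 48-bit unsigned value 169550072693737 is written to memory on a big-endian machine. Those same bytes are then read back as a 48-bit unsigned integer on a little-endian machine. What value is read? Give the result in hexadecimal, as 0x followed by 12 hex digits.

0xE9C3DA73349A

169550072693737 in 48-bit hexadecimal is 0x9A3473DAC3E9.
Stored big-endian, the bytes at ascending addresses are 9A 34 73 DA C3 E9.
Read back as little-endian, the first byte is least significant, giving 0xE9C3DA73349A.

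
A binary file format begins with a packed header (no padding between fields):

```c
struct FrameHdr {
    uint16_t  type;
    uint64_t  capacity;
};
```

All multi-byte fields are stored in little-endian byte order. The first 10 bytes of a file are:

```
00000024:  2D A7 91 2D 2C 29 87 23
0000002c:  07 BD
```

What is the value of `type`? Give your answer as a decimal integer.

42797

`type` is the first field, at byte offset 0, occupying 2 bytes.
Bytes at offsets 0..1: 2D A7.
In little-endian order the low byte comes first in memory.
Reassemble most-significant byte first: A7 2D → 0xA72D.
0xA72D = 42797.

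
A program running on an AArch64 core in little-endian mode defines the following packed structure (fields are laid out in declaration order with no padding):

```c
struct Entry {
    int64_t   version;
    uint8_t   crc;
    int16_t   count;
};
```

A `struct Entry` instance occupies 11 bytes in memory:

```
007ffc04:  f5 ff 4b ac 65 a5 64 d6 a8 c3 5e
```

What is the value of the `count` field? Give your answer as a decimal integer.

24259

`count` follows `version` (8 B), `crc` (1 B), so it starts at offset 8 + 1 = 9 and occupies 2 bytes.
Bytes at offsets 9..10: C3 5E.
Little-endian: lowest address holds the least-significant byte.
Reassemble most-significant byte first: 5E C3 → 0x5EC3.
0x5EC3 = 24259.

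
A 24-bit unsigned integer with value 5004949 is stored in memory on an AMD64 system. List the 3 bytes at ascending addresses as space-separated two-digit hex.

95 5E 4C

5004949 in hexadecimal, padded to 24 bits, is 0x4C5E95.
Split into bytes (most-significant first): 4C 5E 95.
In little-endian order the low byte comes first in memory.
So at ascending addresses the bytes are 95 5E 4C.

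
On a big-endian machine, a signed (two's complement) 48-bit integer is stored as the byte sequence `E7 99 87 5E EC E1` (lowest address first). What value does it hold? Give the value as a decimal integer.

-26828389552927

In big-endian order the high byte comes first in memory.
The bytes are already most-significant first: 0xE799875EECE1.
Top bit is set, so as a signed 48-bit value this is 0xE799875EECE1 − 2^48 = -26828389552927.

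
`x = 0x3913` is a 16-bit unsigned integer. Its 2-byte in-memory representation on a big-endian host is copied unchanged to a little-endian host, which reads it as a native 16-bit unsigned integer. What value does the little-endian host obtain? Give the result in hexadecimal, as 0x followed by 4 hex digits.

0x1339

Stored big-endian, the bytes at ascending addresses are 39 13.
Read back as little-endian, the first byte is least significant, giving 0x1339.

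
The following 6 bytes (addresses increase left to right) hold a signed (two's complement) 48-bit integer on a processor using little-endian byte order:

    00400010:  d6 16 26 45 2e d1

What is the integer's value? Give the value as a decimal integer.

-51478317885738

Little-endian stores the least-significant byte at the lowest address.
Reassemble most-significant byte first: D1 2E 45 26 16 D6 → 0xD12E452616D6.
Top bit is set, so as a signed 48-bit value this is 0xD12E452616D6 − 2^48 = -51478317885738.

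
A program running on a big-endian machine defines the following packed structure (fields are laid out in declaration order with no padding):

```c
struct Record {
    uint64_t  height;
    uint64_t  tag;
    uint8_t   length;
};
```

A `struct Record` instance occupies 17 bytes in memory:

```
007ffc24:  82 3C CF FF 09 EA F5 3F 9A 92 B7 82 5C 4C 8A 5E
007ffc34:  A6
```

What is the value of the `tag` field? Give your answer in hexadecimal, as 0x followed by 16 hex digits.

0x9A92B7825C4C8A5E

`tag` follows `height` (8 bytes), so it starts at byte offset 8 and occupies 8 bytes.
Bytes at offsets 8..15: 9A 92 B7 82 5C 4C 8A 5E.
In big-endian order the high byte comes first in memory.
The bytes are already most-significant first: 0x9A92B7825C4C8A5E.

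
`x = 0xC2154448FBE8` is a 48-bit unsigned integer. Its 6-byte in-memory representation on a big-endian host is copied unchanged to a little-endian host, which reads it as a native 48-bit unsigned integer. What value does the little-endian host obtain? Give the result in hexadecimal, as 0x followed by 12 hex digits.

Stored big-endian, the bytes at ascending addresses are C2 15 44 48 FB E8.
Read back as little-endian, the first byte is least significant, giving 0xE8FB484415C2.

0xE8FB484415C2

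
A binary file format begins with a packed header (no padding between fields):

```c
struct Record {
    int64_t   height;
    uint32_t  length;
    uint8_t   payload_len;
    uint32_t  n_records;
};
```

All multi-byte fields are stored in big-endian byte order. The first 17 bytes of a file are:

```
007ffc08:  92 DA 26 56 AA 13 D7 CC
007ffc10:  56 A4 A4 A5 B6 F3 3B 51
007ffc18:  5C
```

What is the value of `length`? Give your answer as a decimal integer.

`length` follows `height` (8 bytes), so it starts at byte offset 8 and occupies 4 bytes.
Bytes at offsets 8..11: 56 A4 A4 A5.
Big-endian stores the most-significant byte at the lowest address.
The bytes are already most-significant first: 0x56A4A4A5.
0x56A4A4A5 = 1453630629.

1453630629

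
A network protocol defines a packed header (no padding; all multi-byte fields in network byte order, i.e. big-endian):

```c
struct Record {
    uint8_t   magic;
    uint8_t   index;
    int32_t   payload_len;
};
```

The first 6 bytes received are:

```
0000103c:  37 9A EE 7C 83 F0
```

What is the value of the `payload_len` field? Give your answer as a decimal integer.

`payload_len` follows `magic` (1 B), `index` (1 B), so it starts at offset 1 + 1 = 2 and occupies 4 bytes.
Bytes at offsets 2..5: EE 7C 83 F0.
Big-endian: lowest address holds the most-significant byte.
The bytes are already most-significant first: 0xEE7C83F0.
Top bit is set, so as a signed 32-bit value this is 0xEE7C83F0 − 2^32 = -293829648.

-293829648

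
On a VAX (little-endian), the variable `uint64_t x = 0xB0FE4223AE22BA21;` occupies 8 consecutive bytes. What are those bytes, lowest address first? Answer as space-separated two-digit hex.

21 BA 22 AE 23 42 FE B0

Split into bytes (most-significant first): B0 FE 42 23 AE 22 BA 21.
Little-endian stores the least-significant byte at the lowest address.
So at ascending addresses the bytes are 21 BA 22 AE 23 42 FE B0.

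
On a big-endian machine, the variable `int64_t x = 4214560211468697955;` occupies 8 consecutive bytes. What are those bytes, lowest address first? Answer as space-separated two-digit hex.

3A 7D 20 2E C1 16 41 63

4214560211468697955 in hexadecimal, padded to 64 bits, is 0x3A7D202EC1164163.
Split into bytes (most-significant first): 3A 7D 20 2E C1 16 41 63.
Big-endian: lowest address holds the most-significant byte.
So the memory order matches the most-significant-first order: 3A 7D 20 2E C1 16 41 63.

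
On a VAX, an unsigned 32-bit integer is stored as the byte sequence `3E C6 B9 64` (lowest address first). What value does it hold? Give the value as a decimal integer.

In little-endian order the low byte comes first in memory.
Reassemble most-significant byte first: 64 B9 C6 3E → 0x64B9C63E.
0x64B9C63E = 1689896510.

1689896510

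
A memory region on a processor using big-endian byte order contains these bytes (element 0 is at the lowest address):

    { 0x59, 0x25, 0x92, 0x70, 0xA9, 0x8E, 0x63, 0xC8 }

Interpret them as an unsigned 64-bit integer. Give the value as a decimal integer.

Big-endian stores the most-significant byte at the lowest address.
The bytes are already most-significant first: 0x59259270A98E63C8.
0x59259270A98E63C8 = 6423701456092554184.

6423701456092554184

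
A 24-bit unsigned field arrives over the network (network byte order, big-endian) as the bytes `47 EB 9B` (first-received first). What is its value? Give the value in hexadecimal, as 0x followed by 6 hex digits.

In big-endian order the high byte comes first in memory.
The bytes are already most-significant first: 0x47EB9B.

0x47EB9B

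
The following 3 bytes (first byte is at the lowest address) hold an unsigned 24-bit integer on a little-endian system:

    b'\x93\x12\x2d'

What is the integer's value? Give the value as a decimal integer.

Little-endian: lowest address holds the least-significant byte.
Reassemble most-significant byte first: 2D 12 93 → 0x2D1293.
0x2D1293 = 2953875.

2953875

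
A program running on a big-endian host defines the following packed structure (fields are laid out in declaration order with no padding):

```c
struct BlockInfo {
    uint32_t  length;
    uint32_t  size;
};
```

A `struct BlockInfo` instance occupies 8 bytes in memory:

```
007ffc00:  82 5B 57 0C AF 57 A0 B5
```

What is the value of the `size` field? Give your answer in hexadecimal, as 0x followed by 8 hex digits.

`size` follows `length` (4 bytes), so it starts at byte offset 4 and occupies 4 bytes.
Bytes at offsets 4..7: AF 57 A0 B5.
Big-endian: lowest address holds the most-significant byte.
The bytes are already most-significant first: 0xAF57A0B5.

0xAF57A0B5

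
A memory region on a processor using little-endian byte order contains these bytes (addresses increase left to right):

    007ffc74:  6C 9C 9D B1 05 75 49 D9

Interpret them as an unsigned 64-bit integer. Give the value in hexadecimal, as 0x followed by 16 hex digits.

0xD9497505B19D9C6C

Little-endian: lowest address holds the least-significant byte.
Reassemble most-significant byte first: D9 49 75 05 B1 9D 9C 6C → 0xD9497505B19D9C6C.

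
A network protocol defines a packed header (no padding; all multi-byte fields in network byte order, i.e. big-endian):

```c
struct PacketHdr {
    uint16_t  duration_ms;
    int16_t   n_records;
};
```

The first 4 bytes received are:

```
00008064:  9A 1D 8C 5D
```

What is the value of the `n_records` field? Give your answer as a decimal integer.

`n_records` follows `duration_ms` (2 bytes), so it starts at byte offset 2 and occupies 2 bytes.
Bytes at offsets 2..3: 8C 5D.
Big-endian: lowest address holds the most-significant byte.
The bytes are already most-significant first: 0x8C5D.
Top bit is set, so as a signed 16-bit value this is 0x8C5D − 2^16 = -29603.

-29603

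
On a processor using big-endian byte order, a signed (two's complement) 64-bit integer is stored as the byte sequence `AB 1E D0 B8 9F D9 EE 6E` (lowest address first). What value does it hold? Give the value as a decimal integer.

In big-endian order the high byte comes first in memory.
The bytes are already most-significant first: 0xAB1ED0B89FD9EE6E.
Top bit is set, so as a signed 64-bit value this is 0xAB1ED0B89FD9EE6E − 2^64 = -6116221752548135314.

-6116221752548135314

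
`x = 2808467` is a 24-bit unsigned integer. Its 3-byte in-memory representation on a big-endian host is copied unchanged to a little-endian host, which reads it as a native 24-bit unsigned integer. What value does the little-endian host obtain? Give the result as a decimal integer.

2808467 in 24-bit hexadecimal is 0x2ADA93.
Stored big-endian, the bytes at ascending addresses are 2A DA 93.
Read back as little-endian, the first byte is least significant, giving 0x93DA2A.
0x93DA2A = 9689642.

9689642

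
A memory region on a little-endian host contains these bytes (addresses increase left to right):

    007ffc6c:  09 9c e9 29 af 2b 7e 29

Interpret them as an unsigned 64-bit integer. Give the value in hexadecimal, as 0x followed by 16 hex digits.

In little-endian order the low byte comes first in memory.
Reassemble most-significant byte first: 29 7E 2B AF 29 E9 9C 09 → 0x297E2BAF29E99C09.

0x297E2BAF29E99C09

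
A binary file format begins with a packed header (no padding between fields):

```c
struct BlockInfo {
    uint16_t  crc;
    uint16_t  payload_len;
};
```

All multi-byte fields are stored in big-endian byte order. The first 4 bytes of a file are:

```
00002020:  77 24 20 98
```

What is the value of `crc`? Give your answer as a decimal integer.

`crc` is the first field, at byte offset 0, occupying 2 bytes.
Bytes at offsets 0..1: 77 24.
Big-endian stores the most-significant byte at the lowest address.
The bytes are already most-significant first: 0x7724.
0x7724 = 30500.

30500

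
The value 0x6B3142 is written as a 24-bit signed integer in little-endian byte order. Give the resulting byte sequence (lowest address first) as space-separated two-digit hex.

42 31 6B

Split into bytes (most-significant first): 6B 31 42.
Little-endian: lowest address holds the least-significant byte.
So at ascending addresses the bytes are 42 31 6B.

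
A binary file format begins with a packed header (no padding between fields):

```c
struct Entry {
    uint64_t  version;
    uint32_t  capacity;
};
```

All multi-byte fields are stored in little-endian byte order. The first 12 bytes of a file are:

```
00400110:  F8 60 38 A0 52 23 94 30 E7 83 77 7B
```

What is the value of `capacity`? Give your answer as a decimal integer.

2071430119

`capacity` follows `version` (8 bytes), so it starts at byte offset 8 and occupies 4 bytes.
Bytes at offsets 8..11: E7 83 77 7B.
Little-endian: lowest address holds the least-significant byte.
Reassemble most-significant byte first: 7B 77 83 E7 → 0x7B7783E7.
0x7B7783E7 = 2071430119.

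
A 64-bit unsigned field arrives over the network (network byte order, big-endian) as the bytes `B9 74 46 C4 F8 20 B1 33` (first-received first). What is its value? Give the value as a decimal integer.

Big-endian stores the most-significant byte at the lowest address.
The bytes are already most-significant first: 0xB97446C4F820B133.
0xB97446C4F820B133 = 13363383806105530675.

13363383806105530675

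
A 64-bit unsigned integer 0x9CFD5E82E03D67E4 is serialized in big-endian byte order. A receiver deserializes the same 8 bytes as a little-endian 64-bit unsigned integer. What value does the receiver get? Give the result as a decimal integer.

16458191397717999004

Stored big-endian, the bytes at ascending addresses are 9C FD 5E 82 E0 3D 67 E4.
Read back as little-endian, the first byte is least significant, giving 0xE4673DE0825EFD9C.
0xE4673DE0825EFD9C = 16458191397717999004.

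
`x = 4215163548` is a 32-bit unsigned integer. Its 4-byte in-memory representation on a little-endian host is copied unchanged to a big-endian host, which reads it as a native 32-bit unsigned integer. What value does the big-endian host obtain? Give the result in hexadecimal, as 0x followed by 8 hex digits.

4215163548 in 32-bit hexadecimal is 0xFB3E4A9C.
Stored little-endian, the bytes at ascending addresses are 9C 4A 3E FB.
Read back as big-endian, the last byte is least significant, giving 0x9C4A3EFB.

0x9C4A3EFB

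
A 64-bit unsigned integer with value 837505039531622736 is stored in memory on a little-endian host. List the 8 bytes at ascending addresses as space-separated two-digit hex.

837505039531622736 in hexadecimal, padded to 64 bits, is 0x0B9F6A656AE1C150.
Split into bytes (most-significant first): 0B 9F 6A 65 6A E1 C1 50.
Little-endian stores the least-significant byte at the lowest address.
So at ascending addresses the bytes are 50 C1 E1 6A 65 6A 9F 0B.

50 C1 E1 6A 65 6A 9F 0B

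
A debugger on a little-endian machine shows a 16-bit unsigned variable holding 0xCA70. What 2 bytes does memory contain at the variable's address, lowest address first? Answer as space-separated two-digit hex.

Split into bytes (most-significant first): CA 70.
Little-endian: lowest address holds the least-significant byte.
So at ascending addresses the bytes are 70 CA.

70 CA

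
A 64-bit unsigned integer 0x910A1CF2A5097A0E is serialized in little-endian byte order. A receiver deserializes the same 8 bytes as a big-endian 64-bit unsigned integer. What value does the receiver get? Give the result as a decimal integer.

1043156872025868945

Stored little-endian, the bytes at ascending addresses are 0E 7A 09 A5 F2 1C 0A 91.
Read back as big-endian, the last byte is least significant, giving 0x0E7A09A5F21C0A91.
0x0E7A09A5F21C0A91 = 1043156872025868945.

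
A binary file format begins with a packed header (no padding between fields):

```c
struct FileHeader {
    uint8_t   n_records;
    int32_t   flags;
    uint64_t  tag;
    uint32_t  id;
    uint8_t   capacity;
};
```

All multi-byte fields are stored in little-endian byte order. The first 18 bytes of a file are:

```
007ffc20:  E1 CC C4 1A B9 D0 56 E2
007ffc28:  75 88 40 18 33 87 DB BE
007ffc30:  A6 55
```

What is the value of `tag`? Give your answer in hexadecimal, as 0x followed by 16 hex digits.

0x3318408875E256D0

`tag` follows `n_records` (1 B), `flags` (4 B), so it starts at offset 1 + 4 = 5 and occupies 8 bytes.
Bytes at offsets 5..12: D0 56 E2 75 88 40 18 33.
Little-endian stores the least-significant byte at the lowest address.
Reassemble most-significant byte first: 33 18 40 88 75 E2 56 D0 → 0x3318408875E256D0.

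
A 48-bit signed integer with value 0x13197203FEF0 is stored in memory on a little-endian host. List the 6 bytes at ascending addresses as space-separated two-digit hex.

F0 FE 03 72 19 13

Split into bytes (most-significant first): 13 19 72 03 FE F0.
Little-endian stores the least-significant byte at the lowest address.
So at ascending addresses the bytes are F0 FE 03 72 19 13.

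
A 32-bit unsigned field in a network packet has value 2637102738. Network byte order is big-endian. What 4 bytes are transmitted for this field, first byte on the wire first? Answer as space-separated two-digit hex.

9D 2E FE 92

2637102738 in hexadecimal, padded to 32 bits, is 0x9D2EFE92.
Split into bytes (most-significant first): 9D 2E FE 92.
In big-endian order the high byte comes first in memory.
So the memory order matches the most-significant-first order: 9D 2E FE 92.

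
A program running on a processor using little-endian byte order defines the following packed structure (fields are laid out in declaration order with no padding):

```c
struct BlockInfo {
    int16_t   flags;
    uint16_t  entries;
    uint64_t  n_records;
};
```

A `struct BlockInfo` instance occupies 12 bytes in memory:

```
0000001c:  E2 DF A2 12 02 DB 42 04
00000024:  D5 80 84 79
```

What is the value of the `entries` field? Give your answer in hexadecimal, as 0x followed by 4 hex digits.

0x12A2

`entries` follows `flags` (2 bytes), so it starts at byte offset 2 and occupies 2 bytes.
Bytes at offsets 2..3: A2 12.
In little-endian order the low byte comes first in memory.
Reassemble most-significant byte first: 12 A2 → 0x12A2.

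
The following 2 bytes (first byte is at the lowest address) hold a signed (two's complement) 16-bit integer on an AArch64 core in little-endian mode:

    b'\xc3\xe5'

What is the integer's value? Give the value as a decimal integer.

-6717

Little-endian stores the least-significant byte at the lowest address.
Reassemble most-significant byte first: E5 C3 → 0xE5C3.
Top bit is set, so as a signed 16-bit value this is 0xE5C3 − 2^16 = -6717.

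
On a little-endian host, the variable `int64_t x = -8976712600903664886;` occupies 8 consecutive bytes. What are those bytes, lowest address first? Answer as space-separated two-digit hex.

Two's complement of -8976712600903664886 in 64 bits: 8976712600903664886 = 0x7C93B08CC3A2C4F6; invert → 0x836C4F733C5D3B09; add 1 → 0x836C4F733C5D3B0A.
Split into bytes (most-significant first): 83 6C 4F 73 3C 5D 3B 0A.
In little-endian order the low byte comes first in memory.
So at ascending addresses the bytes are 0A 3B 5D 3C 73 4F 6C 83.

0A 3B 5D 3C 73 4F 6C 83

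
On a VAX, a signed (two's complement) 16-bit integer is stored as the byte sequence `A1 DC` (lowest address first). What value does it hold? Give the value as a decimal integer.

-9055

Little-endian: lowest address holds the least-significant byte.
Reassemble most-significant byte first: DC A1 → 0xDCA1.
Top bit is set, so as a signed 16-bit value this is 0xDCA1 − 2^16 = -9055.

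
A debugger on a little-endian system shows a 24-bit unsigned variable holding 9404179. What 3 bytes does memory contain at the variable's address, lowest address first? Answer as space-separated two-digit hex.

9404179 in hexadecimal, padded to 24 bits, is 0x8F7F13.
Split into bytes (most-significant first): 8F 7F 13.
Little-endian: lowest address holds the least-significant byte.
So at ascending addresses the bytes are 13 7F 8F.

13 7F 8F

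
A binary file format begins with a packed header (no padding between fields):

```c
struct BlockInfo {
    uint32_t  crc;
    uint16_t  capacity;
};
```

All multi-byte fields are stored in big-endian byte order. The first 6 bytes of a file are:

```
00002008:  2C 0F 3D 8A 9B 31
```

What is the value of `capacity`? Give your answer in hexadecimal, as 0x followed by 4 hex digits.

`capacity` follows `crc` (4 bytes), so it starts at byte offset 4 and occupies 2 bytes.
Bytes at offsets 4..5: 9B 31.
Big-endian stores the most-significant byte at the lowest address.
The bytes are already most-significant first: 0x9B31.

0x9B31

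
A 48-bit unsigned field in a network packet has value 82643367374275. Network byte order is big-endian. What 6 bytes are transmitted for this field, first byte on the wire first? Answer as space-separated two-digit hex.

4B 29 E8 8E 2D C3

82643367374275 in hexadecimal, padded to 48 bits, is 0x4B29E88E2DC3.
Split into bytes (most-significant first): 4B 29 E8 8E 2D C3.
Big-endian: lowest address holds the most-significant byte.
So the memory order matches the most-significant-first order: 4B 29 E8 8E 2D C3.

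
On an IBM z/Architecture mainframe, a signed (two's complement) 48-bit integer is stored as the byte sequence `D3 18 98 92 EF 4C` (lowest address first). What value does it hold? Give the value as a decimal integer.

In big-endian order the high byte comes first in memory.
The bytes are already most-significant first: 0xD3189892EF4C.
Top bit is set, so as a signed 48-bit value this is 0xD3189892EF4C − 2^48 = -49372384268468.

-49372384268468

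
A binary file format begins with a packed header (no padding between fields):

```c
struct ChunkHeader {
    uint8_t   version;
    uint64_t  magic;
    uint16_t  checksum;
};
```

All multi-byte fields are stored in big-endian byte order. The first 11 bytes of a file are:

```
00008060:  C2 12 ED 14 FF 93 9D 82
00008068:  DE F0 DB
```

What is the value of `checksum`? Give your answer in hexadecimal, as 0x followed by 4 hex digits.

`checksum` follows `version` (1 B), `magic` (8 B), so it starts at offset 1 + 8 = 9 and occupies 2 bytes.
Bytes at offsets 9..10: F0 DB.
In big-endian order the high byte comes first in memory.
The bytes are already most-significant first: 0xF0DB.

0xF0DB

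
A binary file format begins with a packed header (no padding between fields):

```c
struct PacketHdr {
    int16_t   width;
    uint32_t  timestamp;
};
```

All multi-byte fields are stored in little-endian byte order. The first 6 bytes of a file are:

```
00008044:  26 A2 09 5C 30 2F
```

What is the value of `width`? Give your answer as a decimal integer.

-24026

`width` is the first field, at byte offset 0, occupying 2 bytes.
Bytes at offsets 0..1: 26 A2.
In little-endian order the low byte comes first in memory.
Reassemble most-significant byte first: A2 26 → 0xA226.
Top bit is set, so as a signed 16-bit value this is 0xA226 − 2^16 = -24026.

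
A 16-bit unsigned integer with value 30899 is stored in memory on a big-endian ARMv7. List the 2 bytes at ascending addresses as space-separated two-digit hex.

78 B3

30899 in hexadecimal, padded to 16 bits, is 0x78B3.
Split into bytes (most-significant first): 78 B3.
Big-endian stores the most-significant byte at the lowest address.
So the memory order matches the most-significant-first order: 78 B3.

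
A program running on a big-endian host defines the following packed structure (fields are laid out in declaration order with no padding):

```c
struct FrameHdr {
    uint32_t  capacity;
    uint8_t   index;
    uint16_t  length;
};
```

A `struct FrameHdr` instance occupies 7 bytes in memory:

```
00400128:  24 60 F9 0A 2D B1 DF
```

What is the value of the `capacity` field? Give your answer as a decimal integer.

610334986

`capacity` is the first field, at byte offset 0, occupying 4 bytes.
Bytes at offsets 0..3: 24 60 F9 0A.
In big-endian order the high byte comes first in memory.
The bytes are already most-significant first: 0x2460F90A.
0x2460F90A = 610334986.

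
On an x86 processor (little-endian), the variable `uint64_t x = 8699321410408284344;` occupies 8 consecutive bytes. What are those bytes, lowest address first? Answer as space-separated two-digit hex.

B8 00 56 56 BB 32 BA 78

8699321410408284344 in hexadecimal, padded to 64 bits, is 0x78BA32BB565600B8.
Split into bytes (most-significant first): 78 BA 32 BB 56 56 00 B8.
Little-endian: lowest address holds the least-significant byte.
So at ascending addresses the bytes are B8 00 56 56 BB 32 BA 78.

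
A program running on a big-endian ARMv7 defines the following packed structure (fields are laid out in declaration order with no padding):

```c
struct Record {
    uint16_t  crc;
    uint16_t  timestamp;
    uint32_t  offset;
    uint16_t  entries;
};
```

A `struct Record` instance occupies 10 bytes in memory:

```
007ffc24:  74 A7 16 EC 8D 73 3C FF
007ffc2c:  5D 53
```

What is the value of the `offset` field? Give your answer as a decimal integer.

2373139711

`offset` follows `crc` (2 B), `timestamp` (2 B), so it starts at offset 2 + 2 = 4 and occupies 4 bytes.
Bytes at offsets 4..7: 8D 73 3C FF.
Big-endian stores the most-significant byte at the lowest address.
The bytes are already most-significant first: 0x8D733CFF.
0x8D733CFF = 2373139711.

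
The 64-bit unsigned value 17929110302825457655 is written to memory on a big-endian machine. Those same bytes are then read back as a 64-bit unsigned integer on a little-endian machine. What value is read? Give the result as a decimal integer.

17929110302825457655 in 64-bit hexadecimal is 0xF8D0FED3F2B527F7.
Stored big-endian, the bytes at ascending addresses are F8 D0 FE D3 F2 B5 27 F7.
Read back as little-endian, the first byte is least significant, giving 0xF727B5F2D3FED0F8.
0xF727B5F2D3FED0F8 = 17809403306003321080.

17809403306003321080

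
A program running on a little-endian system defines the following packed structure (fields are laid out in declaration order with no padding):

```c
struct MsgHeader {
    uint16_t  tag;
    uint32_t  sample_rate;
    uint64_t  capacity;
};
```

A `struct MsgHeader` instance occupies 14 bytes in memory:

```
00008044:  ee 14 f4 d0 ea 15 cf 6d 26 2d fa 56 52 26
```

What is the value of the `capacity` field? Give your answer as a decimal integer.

`capacity` follows `tag` (2 B), `sample_rate` (4 B), so it starts at offset 2 + 4 = 6 and occupies 8 bytes.
Bytes at offsets 6..13: CF 6D 26 2D FA 56 52 26.
Little-endian: lowest address holds the least-significant byte.
Reassemble most-significant byte first: 26 52 56 FA 2D 26 6D CF → 0x265256FA2D266DCF.
0x265256FA2D266DCF = 2761365154030841295.

2761365154030841295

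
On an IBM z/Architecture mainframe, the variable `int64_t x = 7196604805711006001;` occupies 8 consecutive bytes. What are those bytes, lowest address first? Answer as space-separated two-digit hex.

7196604805711006001 in hexadecimal, padded to 64 bits, is 0x63DF79F109460931.
Split into bytes (most-significant first): 63 DF 79 F1 09 46 09 31.
In big-endian order the high byte comes first in memory.
So the memory order matches the most-significant-first order: 63 DF 79 F1 09 46 09 31.

63 DF 79 F1 09 46 09 31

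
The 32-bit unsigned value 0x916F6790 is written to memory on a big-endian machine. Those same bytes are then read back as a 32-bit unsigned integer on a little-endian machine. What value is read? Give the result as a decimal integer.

2422697873

Stored big-endian, the bytes at ascending addresses are 91 6F 67 90.
Read back as little-endian, the first byte is least significant, giving 0x90676F91.
0x90676F91 = 2422697873.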